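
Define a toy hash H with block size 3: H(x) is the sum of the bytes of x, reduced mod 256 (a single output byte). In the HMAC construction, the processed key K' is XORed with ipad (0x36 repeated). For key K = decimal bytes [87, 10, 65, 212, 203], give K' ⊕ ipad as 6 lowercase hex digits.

Key decimal bytes [87, 10, 65, 212, 203] = 57 0a 41 d4 cb is 5 bytes > B = 3, so hash it first: H(key) = 41, then zero-pad to 3 bytes: K' = 41 00 00.
XOR each byte with 0x36: 41⊕36=77, 00⊕36=36, 00⊕36=36.

773636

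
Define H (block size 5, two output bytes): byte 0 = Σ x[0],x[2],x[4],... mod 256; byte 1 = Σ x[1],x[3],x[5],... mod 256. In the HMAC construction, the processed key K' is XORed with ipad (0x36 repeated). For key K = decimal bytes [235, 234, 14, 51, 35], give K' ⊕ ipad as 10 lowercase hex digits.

Key decimal bytes [235, 234, 14, 51, 35] = eb ea 0e 33 23 is exactly B = 5 bytes: K' = eb ea 0e 33 23.
XOR each byte with 0x36: eb⊕36=dd, ea⊕36=dc, 0e⊕36=38, 33⊕36=05, 23⊕36=15.

dddc380515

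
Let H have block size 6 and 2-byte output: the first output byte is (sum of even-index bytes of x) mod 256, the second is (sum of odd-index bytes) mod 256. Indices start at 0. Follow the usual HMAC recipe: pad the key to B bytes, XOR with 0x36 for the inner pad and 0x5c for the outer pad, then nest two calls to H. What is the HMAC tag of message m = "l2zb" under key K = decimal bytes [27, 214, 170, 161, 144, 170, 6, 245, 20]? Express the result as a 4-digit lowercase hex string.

Key decimal bytes [27, 214, 170, 161, 144, 170, 6, 245, 20] = 1b d6 aa a1 90 aa 06 f5 14 is 9 bytes > B = 6, so hash it first: H(key) = 6f 16, then zero-pad to 6 bytes: K' = 6f 16 00 00 00 00.
K' ⊕ ipad = 59 20 36 36 36 36.  K' ⊕ opad = 33 4a 5c 5c 5c 5c.
Inner input = (K'⊕ipad) ∥ m = 59 20 36 36 36 36 ∥ 6c 32 7a 62.
Inner hash: even-index sum = 427 mod 256 = 171; odd-index sum = 288 mod 256 = 32 → ab 20.
Outer input = (K'⊕opad) ∥ inner = 33 4a 5c 5c 5c 5c ∥ ab 20.
Outer hash (tag): even-index sum = 406 mod 256 = 150; odd-index sum = 290 mod 256 = 34 → 96 22.

9622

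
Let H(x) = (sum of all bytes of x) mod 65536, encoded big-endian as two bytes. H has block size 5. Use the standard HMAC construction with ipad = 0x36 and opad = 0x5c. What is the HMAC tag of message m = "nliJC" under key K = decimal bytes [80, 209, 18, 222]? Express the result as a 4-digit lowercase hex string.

Key decimal bytes [80, 209, 18, 222] = 50 d1 12 de is 4 bytes ≤ B = 5; zero-pad to 5 bytes: K' = 50 d1 12 de 00.
K' ⊕ ipad = 66 e7 24 e8 36.  K' ⊕ opad = 0c 8d 4e 82 5c.
Inner input = (K'⊕ipad) ∥ m = 66 e7 24 e8 36 ∥ 6e 6c 69 4a 43.
Inner hash: sum = 102+231+36+232+54+110+108+105+74+67 = 1119 → 04 5f.
Outer input = (K'⊕opad) ∥ inner = 0c 8d 4e 82 5c ∥ 04 5f.
Outer hash (tag): sum = 12+141+78+130+92+4+95 = 552 → 02 28.

0228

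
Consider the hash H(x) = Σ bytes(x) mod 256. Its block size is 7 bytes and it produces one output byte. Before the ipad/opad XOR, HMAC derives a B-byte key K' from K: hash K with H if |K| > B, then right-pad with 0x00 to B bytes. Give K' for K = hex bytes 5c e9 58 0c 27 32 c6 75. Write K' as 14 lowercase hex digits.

|K| = 8 > B = 7, so first hash the key.
H(K): sum = 92+233+88+12+39+50+198+117 = 829; mod 256 = 61 → 3d.
Zero-pad H(K) = 3d to 7 bytes: K' = 3d 00 00 00 00 00 00.

3d000000000000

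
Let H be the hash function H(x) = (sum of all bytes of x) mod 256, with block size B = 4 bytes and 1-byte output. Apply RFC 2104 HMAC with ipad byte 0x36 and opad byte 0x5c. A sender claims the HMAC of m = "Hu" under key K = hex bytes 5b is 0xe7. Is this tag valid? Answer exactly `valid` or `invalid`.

valid

Key hex bytes 5b is 1 byte ≤ B = 4; zero-pad to 4 bytes: K' = 5b 00 00 00.
K' ⊕ ipad = 6d 36 36 36; K' ⊕ opad = 07 5c 5c 5c.
Inner hash: sum = 109+54+54+54+72+117 = 460; mod 256 = 204 → cc.
Outer hash (recomputed tag): sum = 7+92+92+92+204 = 487; mod 256 = 231 → e7.
Recomputed tag = e7; claimed = e7 → match.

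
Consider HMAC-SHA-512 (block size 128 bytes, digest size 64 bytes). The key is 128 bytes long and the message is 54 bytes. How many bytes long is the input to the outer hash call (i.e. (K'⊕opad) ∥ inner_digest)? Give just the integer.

192

Key is 128 ≤ 128 bytes, zero-padded: |K'| = 128.
Outer input = (K'⊕opad) ∥ H(inner) → 128 + 64 = 192 bytes.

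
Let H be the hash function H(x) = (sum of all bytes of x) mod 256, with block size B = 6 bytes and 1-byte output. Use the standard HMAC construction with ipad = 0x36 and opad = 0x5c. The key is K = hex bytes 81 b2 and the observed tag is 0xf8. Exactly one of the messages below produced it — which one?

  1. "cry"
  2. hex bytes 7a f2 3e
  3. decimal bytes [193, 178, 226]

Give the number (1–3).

2

Key hex bytes 81 b2 is 2 bytes ≤ B = 6; zero-pad to 6 bytes: K' = 81 b2 00 00 00 00.
K' ⊕ ipad = b7 84 36 36 36 36; K' ⊕ opad = dd ee 5c 5c 5c 5c.
m1: inner = H(b7 84 36 36 36 36 63 72 79) = 61; tag = H(dd ee 5c 5c 5c 5c 61) = 9c
m2: inner = H(b7 84 36 36 36 36 7a f2 3e) = bd; tag = H(dd ee 5c 5c 5c 5c bd) = f8 ← matches
m3: inner = H(b7 84 36 36 36 36 c1 b2 e2) = 68; tag = H(dd ee 5c 5c 5c 5c 68) = a3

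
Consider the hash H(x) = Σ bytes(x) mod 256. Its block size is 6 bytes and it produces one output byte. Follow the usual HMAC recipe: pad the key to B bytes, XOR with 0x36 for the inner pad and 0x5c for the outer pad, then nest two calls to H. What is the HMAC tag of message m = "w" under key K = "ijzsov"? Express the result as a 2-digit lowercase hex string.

Key "ijzsov" = 69 6a 7a 73 6f 76 is exactly B = 6 bytes: K' = 69 6a 7a 73 6f 76.
K' ⊕ ipad = 5f 5c 4c 45 59 40.  K' ⊕ opad = 35 36 26 2f 33 2a.
Inner input = (K'⊕ipad) ∥ m = 5f 5c 4c 45 59 40 ∥ 77.
Inner hash: sum = 95+92+76+69+89+64+119 = 604; mod 256 = 92 → 5c.
Outer input = (K'⊕opad) ∥ inner = 35 36 26 2f 33 2a ∥ 5c.
Outer hash (tag): sum = 53+54+38+47+51+42+92 = 377; mod 256 = 121 → 79.

79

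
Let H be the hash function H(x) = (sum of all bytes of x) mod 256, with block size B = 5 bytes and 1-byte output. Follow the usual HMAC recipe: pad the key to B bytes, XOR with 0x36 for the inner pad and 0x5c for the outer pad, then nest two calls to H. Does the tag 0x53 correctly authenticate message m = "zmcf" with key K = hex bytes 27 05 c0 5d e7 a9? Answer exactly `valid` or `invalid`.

Key hex bytes 27 05 c0 5d e7 a9 is 6 bytes > B = 5, so hash it first: H(key) = d9, then zero-pad to 5 bytes: K' = d9 00 00 00 00.
K' ⊕ ipad = ef 36 36 36 36; K' ⊕ opad = 85 5c 5c 5c 5c.
Inner hash: sum = 239+54+54+54+54+122+109+99+102 = 887; mod 256 = 119 → 77.
Outer hash (recomputed tag): sum = 133+92+92+92+92+119 = 620; mod 256 = 108 → 6c.
Recomputed tag = 6c; claimed = 53 → mismatch.

invalid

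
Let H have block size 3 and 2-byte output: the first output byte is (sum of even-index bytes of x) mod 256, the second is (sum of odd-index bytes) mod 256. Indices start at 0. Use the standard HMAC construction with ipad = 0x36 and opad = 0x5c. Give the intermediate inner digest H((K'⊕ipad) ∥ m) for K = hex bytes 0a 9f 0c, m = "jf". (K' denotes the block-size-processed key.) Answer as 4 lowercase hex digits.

dc13

Key hex bytes 0a 9f 0c is exactly B = 3 bytes: K' = 0a 9f 0c.
K' ⊕ ipad = 3c a9 3a.
Inner input = 3c a9 3a ∥ 6a 66.
Inner hash: even-index sum = 220 mod 256 = 220; odd-index sum = 275 mod 256 = 19 → dc 13.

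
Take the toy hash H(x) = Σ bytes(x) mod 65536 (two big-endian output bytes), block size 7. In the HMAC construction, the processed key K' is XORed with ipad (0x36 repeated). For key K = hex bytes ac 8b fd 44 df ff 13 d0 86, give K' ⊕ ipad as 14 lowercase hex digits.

Key hex bytes ac 8b fd 44 df ff 13 d0 86 is 9 bytes > B = 7, so hash it first: H(key) = 05 bf, then zero-pad to 7 bytes: K' = 05 bf 00 00 00 00 00.
XOR each byte with 0x36: 05⊕36=33, bf⊕36=89, 00⊕36=36, 00⊕36=36, 00⊕36=36, 00⊕36=36, 00⊕36=36.

33893636363636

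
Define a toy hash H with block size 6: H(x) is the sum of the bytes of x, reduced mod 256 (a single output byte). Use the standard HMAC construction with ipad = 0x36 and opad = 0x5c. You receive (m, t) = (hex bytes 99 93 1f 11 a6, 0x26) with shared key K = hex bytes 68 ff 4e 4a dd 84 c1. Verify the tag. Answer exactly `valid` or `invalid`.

Key hex bytes 68 ff 4e 4a dd 84 c1 is 7 bytes > B = 6, so hash it first: H(key) = 21, then zero-pad to 6 bytes: K' = 21 00 00 00 00 00.
K' ⊕ ipad = 17 36 36 36 36 36; K' ⊕ opad = 7d 5c 5c 5c 5c 5c.
Inner hash: sum = 23+54+54+54+54+54+153+147+31+17+166 = 807; mod 256 = 39 → 27.
Outer hash (recomputed tag): sum = 125+92+92+92+92+92+39 = 624; mod 256 = 112 → 70.
Recomputed tag = 70; claimed = 26 → mismatch.

invalid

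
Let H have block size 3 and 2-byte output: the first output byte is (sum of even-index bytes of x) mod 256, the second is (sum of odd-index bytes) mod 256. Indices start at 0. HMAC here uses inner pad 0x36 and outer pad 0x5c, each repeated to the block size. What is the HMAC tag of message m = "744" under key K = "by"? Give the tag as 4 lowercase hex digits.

54e3

Key "by" = 62 79 is 2 bytes ≤ B = 3; zero-pad to 3 bytes: K' = 62 79 00.
K' ⊕ ipad = 54 4f 36.  K' ⊕ opad = 3e 25 5c.
Inner input = (K'⊕ipad) ∥ m = 54 4f 36 ∥ 37 34 34.
Inner hash: even-index sum = 190 mod 256 = 190; odd-index sum = 186 mod 256 = 186 → be ba.
Outer input = (K'⊕opad) ∥ inner = 3e 25 5c ∥ be ba.
Outer hash (tag): even-index sum = 340 mod 256 = 84; odd-index sum = 227 mod 256 = 227 → 54 e3.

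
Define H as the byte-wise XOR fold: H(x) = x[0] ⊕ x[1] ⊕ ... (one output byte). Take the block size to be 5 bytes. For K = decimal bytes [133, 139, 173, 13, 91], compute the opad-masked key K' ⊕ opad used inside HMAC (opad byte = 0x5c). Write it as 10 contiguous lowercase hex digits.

d9d7f15107

Key decimal bytes [133, 139, 173, 13, 91] = 85 8b ad 0d 5b is exactly B = 5 bytes: K' = 85 8b ad 0d 5b.
XOR each byte with 0x5c: 85⊕5c=d9, 8b⊕5c=d7, ad⊕5c=f1, 0d⊕5c=51, 5b⊕5c=07.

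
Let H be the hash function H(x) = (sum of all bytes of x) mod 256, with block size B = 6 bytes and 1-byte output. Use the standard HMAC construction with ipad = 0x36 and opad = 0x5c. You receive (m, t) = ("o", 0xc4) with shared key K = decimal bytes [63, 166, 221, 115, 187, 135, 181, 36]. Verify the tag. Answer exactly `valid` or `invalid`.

Key decimal bytes [63, 166, 221, 115, 187, 135, 181, 36] = 3f a6 dd 73 bb 87 b5 24 is 8 bytes > B = 6, so hash it first: H(key) = 50, then zero-pad to 6 bytes: K' = 50 00 00 00 00 00.
K' ⊕ ipad = 66 36 36 36 36 36; K' ⊕ opad = 0c 5c 5c 5c 5c 5c.
Inner hash: sum = 102+54+54+54+54+54+111 = 483; mod 256 = 227 → e3.
Outer hash (recomputed tag): sum = 12+92+92+92+92+92+227 = 699; mod 256 = 187 → bb.
Recomputed tag = bb; claimed = c4 → mismatch.

invalid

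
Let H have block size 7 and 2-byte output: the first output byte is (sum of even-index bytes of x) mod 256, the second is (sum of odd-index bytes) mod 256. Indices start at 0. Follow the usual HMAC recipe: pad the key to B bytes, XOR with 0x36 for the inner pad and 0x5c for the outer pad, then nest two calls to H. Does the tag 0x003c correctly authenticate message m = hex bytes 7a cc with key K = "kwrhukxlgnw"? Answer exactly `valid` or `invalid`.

valid

Key "kwrhukxlgnw" = 6b 77 72 68 75 6b 78 6c 67 6e 77 is 11 bytes > B = 7, so hash it first: H(key) = a8 24, then zero-pad to 7 bytes: K' = a8 24 00 00 00 00 00.
K' ⊕ ipad = 9e 12 36 36 36 36 36; K' ⊕ opad = f4 78 5c 5c 5c 5c 5c.
Inner hash: even-index sum = 524 mod 256 = 12; odd-index sum = 248 mod 256 = 248 → 0c f8.
Outer hash (recomputed tag): even-index sum = 768 mod 256 = 0; odd-index sum = 316 mod 256 = 60 → 00 3c.
Recomputed tag = 003c; claimed = 003c → match.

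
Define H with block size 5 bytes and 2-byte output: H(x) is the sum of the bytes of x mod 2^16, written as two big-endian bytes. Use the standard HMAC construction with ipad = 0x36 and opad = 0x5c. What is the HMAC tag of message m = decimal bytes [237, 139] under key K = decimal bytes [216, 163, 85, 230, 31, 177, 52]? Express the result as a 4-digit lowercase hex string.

0336

Key decimal bytes [216, 163, 85, 230, 31, 177, 52] = d8 a3 55 e6 1f b1 34 is 7 bytes > B = 5, so hash it first: H(key) = 03 ba, then zero-pad to 5 bytes: K' = 03 ba 00 00 00.
K' ⊕ ipad = 35 8c 36 36 36.  K' ⊕ opad = 5f e6 5c 5c 5c.
Inner input = (K'⊕ipad) ∥ m = 35 8c 36 36 36 ∥ ed 8b.
Inner hash: sum = 53+140+54+54+54+237+139 = 731 → 02 db.
Outer input = (K'⊕opad) ∥ inner = 5f e6 5c 5c 5c ∥ 02 db.
Outer hash (tag): sum = 95+230+92+92+92+2+219 = 822 → 03 36.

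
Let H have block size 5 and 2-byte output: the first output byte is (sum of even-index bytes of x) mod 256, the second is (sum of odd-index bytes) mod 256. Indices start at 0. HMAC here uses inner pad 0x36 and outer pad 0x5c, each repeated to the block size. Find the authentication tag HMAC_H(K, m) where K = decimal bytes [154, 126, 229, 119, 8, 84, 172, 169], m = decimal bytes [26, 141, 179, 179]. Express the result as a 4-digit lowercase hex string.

Key decimal bytes [154, 126, 229, 119, 8, 84, 172, 169] = 9a 7e e5 77 08 54 ac a9 is 8 bytes > B = 5, so hash it first: H(key) = 33 f2, then zero-pad to 5 bytes: K' = 33 f2 00 00 00.
K' ⊕ ipad = 05 c4 36 36 36.  K' ⊕ opad = 6f ae 5c 5c 5c.
Inner input = (K'⊕ipad) ∥ m = 05 c4 36 36 36 ∥ 1a 8d b3 b3.
Inner hash: even-index sum = 433 mod 256 = 177; odd-index sum = 455 mod 256 = 199 → b1 c7.
Outer input = (K'⊕opad) ∥ inner = 6f ae 5c 5c 5c ∥ b1 c7.
Outer hash (tag): even-index sum = 494 mod 256 = 238; odd-index sum = 443 mod 256 = 187 → ee bb.

eebb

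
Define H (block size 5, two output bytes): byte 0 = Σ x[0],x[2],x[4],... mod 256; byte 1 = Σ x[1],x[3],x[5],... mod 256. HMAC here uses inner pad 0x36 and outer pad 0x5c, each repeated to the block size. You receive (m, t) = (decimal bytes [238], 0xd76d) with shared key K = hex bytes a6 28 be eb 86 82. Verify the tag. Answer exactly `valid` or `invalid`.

Key hex bytes a6 28 be eb 86 82 is 6 bytes > B = 5, so hash it first: H(key) = ea 95, then zero-pad to 5 bytes: K' = ea 95 00 00 00.
K' ⊕ ipad = dc a3 36 36 36; K' ⊕ opad = b6 c9 5c 5c 5c.
Inner hash: even-index sum = 328 mod 256 = 72; odd-index sum = 455 mod 256 = 199 → 48 c7.
Outer hash (recomputed tag): even-index sum = 565 mod 256 = 53; odd-index sum = 365 mod 256 = 109 → 35 6d.
Recomputed tag = 356d; claimed = d76d → mismatch.

invalid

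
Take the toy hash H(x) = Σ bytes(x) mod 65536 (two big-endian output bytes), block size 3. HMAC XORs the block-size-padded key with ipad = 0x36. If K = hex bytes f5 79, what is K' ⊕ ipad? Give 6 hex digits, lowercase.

c34f36

Key hex bytes f5 79 is 2 bytes ≤ B = 3; zero-pad to 3 bytes: K' = f5 79 00.
XOR each byte with 0x36: f5⊕36=c3, 79⊕36=4f, 00⊕36=36.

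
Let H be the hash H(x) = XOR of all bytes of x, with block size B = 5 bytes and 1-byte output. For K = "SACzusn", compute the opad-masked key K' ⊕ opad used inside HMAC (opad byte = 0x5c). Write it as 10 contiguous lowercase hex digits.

1f5c5c5c5c

Key "SACzusn" = 53 41 43 7a 75 73 6e is 7 bytes > B = 5, so hash it first: H(key) = 43, then zero-pad to 5 bytes: K' = 43 00 00 00 00.
XOR each byte with 0x5c: 43⊕5c=1f, 00⊕5c=5c, 00⊕5c=5c, 00⊕5c=5c, 00⊕5c=5c.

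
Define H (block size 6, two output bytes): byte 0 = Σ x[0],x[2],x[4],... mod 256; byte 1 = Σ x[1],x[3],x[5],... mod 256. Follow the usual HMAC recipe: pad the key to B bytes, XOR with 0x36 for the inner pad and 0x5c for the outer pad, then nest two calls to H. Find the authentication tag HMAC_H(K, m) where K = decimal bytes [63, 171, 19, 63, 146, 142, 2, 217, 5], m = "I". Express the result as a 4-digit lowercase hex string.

0198

Key decimal bytes [63, 171, 19, 63, 146, 142, 2, 217, 5] = 3f ab 13 3f 92 8e 02 d9 05 is 9 bytes > B = 6, so hash it first: H(key) = eb 51, then zero-pad to 6 bytes: K' = eb 51 00 00 00 00.
K' ⊕ ipad = dd 67 36 36 36 36.  K' ⊕ opad = b7 0d 5c 5c 5c 5c.
Inner input = (K'⊕ipad) ∥ m = dd 67 36 36 36 36 ∥ 49.
Inner hash: even-index sum = 402 mod 256 = 146; odd-index sum = 211 mod 256 = 211 → 92 d3.
Outer input = (K'⊕opad) ∥ inner = b7 0d 5c 5c 5c 5c ∥ 92 d3.
Outer hash (tag): even-index sum = 513 mod 256 = 1; odd-index sum = 408 mod 256 = 152 → 01 98.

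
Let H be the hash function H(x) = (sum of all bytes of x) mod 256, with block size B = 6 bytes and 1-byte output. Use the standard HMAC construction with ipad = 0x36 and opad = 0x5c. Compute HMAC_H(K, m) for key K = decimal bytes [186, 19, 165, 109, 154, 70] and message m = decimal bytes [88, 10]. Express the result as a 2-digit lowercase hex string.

5c

Key decimal bytes [186, 19, 165, 109, 154, 70] = ba 13 a5 6d 9a 46 is exactly B = 6 bytes: K' = ba 13 a5 6d 9a 46.
K' ⊕ ipad = 8c 25 93 5b ac 70.  K' ⊕ opad = e6 4f f9 31 c6 1a.
Inner input = (K'⊕ipad) ∥ m = 8c 25 93 5b ac 70 ∥ 58 0a.
Inner hash: sum = 140+37+147+91+172+112+88+10 = 797; mod 256 = 29 → 1d.
Outer input = (K'⊕opad) ∥ inner = e6 4f f9 31 c6 1a ∥ 1d.
Outer hash (tag): sum = 230+79+249+49+198+26+29 = 860; mod 256 = 92 → 5c.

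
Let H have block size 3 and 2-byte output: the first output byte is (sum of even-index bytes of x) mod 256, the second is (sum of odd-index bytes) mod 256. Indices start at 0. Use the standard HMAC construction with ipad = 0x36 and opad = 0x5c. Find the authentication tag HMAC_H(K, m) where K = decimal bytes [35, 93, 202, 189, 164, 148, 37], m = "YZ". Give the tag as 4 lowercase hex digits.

3702

Key decimal bytes [35, 93, 202, 189, 164, 148, 37] = 23 5d ca bd a4 94 25 is 7 bytes > B = 3, so hash it first: H(key) = b6 ae, then zero-pad to 3 bytes: K' = b6 ae 00.
K' ⊕ ipad = 80 98 36.  K' ⊕ opad = ea f2 5c.
Inner input = (K'⊕ipad) ∥ m = 80 98 36 ∥ 59 5a.
Inner hash: even-index sum = 272 mod 256 = 16; odd-index sum = 241 mod 256 = 241 → 10 f1.
Outer input = (K'⊕opad) ∥ inner = ea f2 5c ∥ 10 f1.
Outer hash (tag): even-index sum = 567 mod 256 = 55; odd-index sum = 258 mod 256 = 2 → 37 02.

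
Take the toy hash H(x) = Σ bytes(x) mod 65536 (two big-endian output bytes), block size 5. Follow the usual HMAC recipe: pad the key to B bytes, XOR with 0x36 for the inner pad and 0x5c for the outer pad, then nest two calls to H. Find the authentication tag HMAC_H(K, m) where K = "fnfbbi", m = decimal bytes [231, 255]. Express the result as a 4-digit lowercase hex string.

Key "fnfbbi" = 66 6e 66 62 62 69 is 6 bytes > B = 5, so hash it first: H(key) = 02 67, then zero-pad to 5 bytes: K' = 02 67 00 00 00.
K' ⊕ ipad = 34 51 36 36 36.  K' ⊕ opad = 5e 3b 5c 5c 5c.
Inner input = (K'⊕ipad) ∥ m = 34 51 36 36 36 ∥ e7 ff.
Inner hash: sum = 52+81+54+54+54+231+255 = 781 → 03 0d.
Outer input = (K'⊕opad) ∥ inner = 5e 3b 5c 5c 5c ∥ 03 0d.
Outer hash (tag): sum = 94+59+92+92+92+3+13 = 445 → 01 bd.

01bd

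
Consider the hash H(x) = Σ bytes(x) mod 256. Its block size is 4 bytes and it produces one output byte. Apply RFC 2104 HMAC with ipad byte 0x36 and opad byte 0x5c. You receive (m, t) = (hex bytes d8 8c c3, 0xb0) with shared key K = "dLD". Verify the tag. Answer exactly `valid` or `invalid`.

Key "dLD" = 64 4c 44 is 3 bytes ≤ B = 4; zero-pad to 4 bytes: K' = 64 4c 44 00.
K' ⊕ ipad = 52 7a 72 36; K' ⊕ opad = 38 10 18 5c.
Inner hash: sum = 82+122+114+54+216+140+195 = 923; mod 256 = 155 → 9b.
Outer hash (recomputed tag): sum = 56+16+24+92+155 = 343; mod 256 = 87 → 57.
Recomputed tag = 57; claimed = b0 → mismatch.

invalid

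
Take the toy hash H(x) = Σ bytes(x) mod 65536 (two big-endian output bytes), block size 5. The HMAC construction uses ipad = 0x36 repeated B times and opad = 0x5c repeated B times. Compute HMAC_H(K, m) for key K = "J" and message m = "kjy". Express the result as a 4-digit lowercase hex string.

Key "J" = 4a is 1 byte ≤ B = 5; zero-pad to 5 bytes: K' = 4a 00 00 00 00.
K' ⊕ ipad = 7c 36 36 36 36.  K' ⊕ opad = 16 5c 5c 5c 5c.
Inner input = (K'⊕ipad) ∥ m = 7c 36 36 36 36 ∥ 6b 6a 79.
Inner hash: sum = 124+54+54+54+54+107+106+121 = 674 → 02 a2.
Outer input = (K'⊕opad) ∥ inner = 16 5c 5c 5c 5c ∥ 02 a2.
Outer hash (tag): sum = 22+92+92+92+92+2+162 = 554 → 02 2a.

022a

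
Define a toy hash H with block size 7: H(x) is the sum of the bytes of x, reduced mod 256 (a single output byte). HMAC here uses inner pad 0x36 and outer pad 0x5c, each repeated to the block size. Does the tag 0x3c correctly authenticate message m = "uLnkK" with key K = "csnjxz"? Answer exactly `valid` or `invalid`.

invalid

Key "csnjxz" = 63 73 6e 6a 78 7a is 6 bytes ≤ B = 7; zero-pad to 7 bytes: K' = 63 73 6e 6a 78 7a 00.
K' ⊕ ipad = 55 45 58 5c 4e 4c 36; K' ⊕ opad = 3f 2f 32 36 24 26 5c.
Inner hash: sum = 85+69+88+92+78+76+54+117+76+110+107+75 = 1027; mod 256 = 3 → 03.
Outer hash (recomputed tag): sum = 63+47+50+54+36+38+92+3 = 383; mod 256 = 127 → 7f.
Recomputed tag = 7f; claimed = 3c → mismatch.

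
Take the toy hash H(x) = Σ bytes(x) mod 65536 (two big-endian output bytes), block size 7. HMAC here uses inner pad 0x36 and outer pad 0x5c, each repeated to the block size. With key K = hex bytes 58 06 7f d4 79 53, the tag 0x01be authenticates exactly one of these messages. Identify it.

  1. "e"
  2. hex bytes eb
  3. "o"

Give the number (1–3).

Key hex bytes 58 06 7f d4 79 53 is 6 bytes ≤ B = 7; zero-pad to 7 bytes: K' = 58 06 7f d4 79 53 00.
K' ⊕ ipad = 6e 30 49 e2 4f 65 36; K' ⊕ opad = 04 5a 23 88 25 0f 5c.
m1: inner = H(6e 30 49 e2 4f 65 36 65) = 03 18; tag = H(04 5a 23 88 25 0f 5c 03 18) = 01b4
m2: inner = H(6e 30 49 e2 4f 65 36 eb) = 03 9e; tag = H(04 5a 23 88 25 0f 5c 03 9e) = 023a
m3: inner = H(6e 30 49 e2 4f 65 36 6f) = 03 22; tag = H(04 5a 23 88 25 0f 5c 03 22) = 01be ← matches

3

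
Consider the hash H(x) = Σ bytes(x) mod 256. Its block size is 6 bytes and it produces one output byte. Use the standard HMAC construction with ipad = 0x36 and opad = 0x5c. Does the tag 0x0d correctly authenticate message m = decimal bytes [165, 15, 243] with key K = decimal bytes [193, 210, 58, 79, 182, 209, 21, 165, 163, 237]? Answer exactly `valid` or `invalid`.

valid

Key decimal bytes [193, 210, 58, 79, 182, 209, 21, 165, 163, 237] = c1 d2 3a 4f b6 d1 15 a5 a3 ed is 10 bytes > B = 6, so hash it first: H(key) = ed, then zero-pad to 6 bytes: K' = ed 00 00 00 00 00.
K' ⊕ ipad = db 36 36 36 36 36; K' ⊕ opad = b1 5c 5c 5c 5c 5c.
Inner hash: sum = 219+54+54+54+54+54+165+15+243 = 912; mod 256 = 144 → 90.
Outer hash (recomputed tag): sum = 177+92+92+92+92+92+144 = 781; mod 256 = 13 → 0d.
Recomputed tag = 0d; claimed = 0d → match.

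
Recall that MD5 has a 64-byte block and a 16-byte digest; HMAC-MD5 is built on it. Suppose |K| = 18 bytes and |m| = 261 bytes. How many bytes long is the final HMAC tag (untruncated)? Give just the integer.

16

The tag is one MD5 digest: 16 bytes.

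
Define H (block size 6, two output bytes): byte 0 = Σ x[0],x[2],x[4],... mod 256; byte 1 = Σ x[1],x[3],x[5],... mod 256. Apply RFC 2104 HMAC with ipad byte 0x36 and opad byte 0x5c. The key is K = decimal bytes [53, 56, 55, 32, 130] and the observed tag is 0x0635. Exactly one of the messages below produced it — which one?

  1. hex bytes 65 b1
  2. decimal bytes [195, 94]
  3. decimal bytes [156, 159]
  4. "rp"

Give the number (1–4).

Key decimal bytes [53, 56, 55, 32, 130] = 35 38 37 20 82 is 5 bytes ≤ B = 6; zero-pad to 6 bytes: K' = 35 38 37 20 82 00.
K' ⊕ ipad = 03 0e 01 16 b4 36; K' ⊕ opad = 69 64 6b 7c de 5c.
m1: inner = H(03 0e 01 16 b4 36 65 b1) = 1d 0b; tag = H(69 64 6b 7c de 5c 1d 0b) = cf47
m2: inner = H(03 0e 01 16 b4 36 c3 5e) = 7b b8; tag = H(69 64 6b 7c de 5c 7b b8) = 2df4
m3: inner = H(03 0e 01 16 b4 36 9c 9f) = 54 f9; tag = H(69 64 6b 7c de 5c 54 f9) = 0635 ← matches
m4: inner = H(03 0e 01 16 b4 36 72 70) = 2a ca; tag = H(69 64 6b 7c de 5c 2a ca) = dc06

3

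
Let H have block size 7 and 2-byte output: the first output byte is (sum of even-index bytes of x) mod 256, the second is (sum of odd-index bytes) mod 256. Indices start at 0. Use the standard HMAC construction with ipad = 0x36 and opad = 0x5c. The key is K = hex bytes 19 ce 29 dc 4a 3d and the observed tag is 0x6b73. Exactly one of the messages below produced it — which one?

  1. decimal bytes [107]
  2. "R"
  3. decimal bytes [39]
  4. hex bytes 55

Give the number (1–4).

Key hex bytes 19 ce 29 dc 4a 3d is 6 bytes ≤ B = 7; zero-pad to 7 bytes: K' = 19 ce 29 dc 4a 3d 00.
K' ⊕ ipad = 2f f8 1f ea 7c 0b 36; K' ⊕ opad = 45 92 75 80 16 61 5c.
m1: inner = H(2f f8 1f ea 7c 0b 36 6b) = 00 58; tag = H(45 92 75 80 16 61 5c 00 58) = 8473
m2: inner = H(2f f8 1f ea 7c 0b 36 52) = 00 3f; tag = H(45 92 75 80 16 61 5c 00 3f) = 6b73 ← matches
m3: inner = H(2f f8 1f ea 7c 0b 36 27) = 00 14; tag = H(45 92 75 80 16 61 5c 00 14) = 4073
m4: inner = H(2f f8 1f ea 7c 0b 36 55) = 00 42; tag = H(45 92 75 80 16 61 5c 00 42) = 6e73

2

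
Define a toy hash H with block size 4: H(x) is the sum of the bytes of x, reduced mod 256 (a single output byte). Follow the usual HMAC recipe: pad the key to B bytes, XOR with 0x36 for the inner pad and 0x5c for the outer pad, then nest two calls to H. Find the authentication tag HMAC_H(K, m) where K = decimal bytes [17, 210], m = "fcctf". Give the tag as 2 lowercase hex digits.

Key decimal bytes [17, 210] = 11 d2 is 2 bytes ≤ B = 4; zero-pad to 4 bytes: K' = 11 d2 00 00.
K' ⊕ ipad = 27 e4 36 36.  K' ⊕ opad = 4d 8e 5c 5c.
Inner input = (K'⊕ipad) ∥ m = 27 e4 36 36 ∥ 66 63 63 74 66.
Inner hash: sum = 39+228+54+54+102+99+99+116+102 = 893; mod 256 = 125 → 7d.
Outer input = (K'⊕opad) ∥ inner = 4d 8e 5c 5c ∥ 7d.
Outer hash (tag): sum = 77+142+92+92+125 = 528; mod 256 = 16 → 10.

10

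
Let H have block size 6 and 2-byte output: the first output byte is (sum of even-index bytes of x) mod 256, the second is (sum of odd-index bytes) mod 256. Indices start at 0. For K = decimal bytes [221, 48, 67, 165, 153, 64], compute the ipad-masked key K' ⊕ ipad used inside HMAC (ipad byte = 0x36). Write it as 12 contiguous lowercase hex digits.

eb067593af76

Key decimal bytes [221, 48, 67, 165, 153, 64] = dd 30 43 a5 99 40 is exactly B = 6 bytes: K' = dd 30 43 a5 99 40.
XOR each byte with 0x36: dd⊕36=eb, 30⊕36=06, 43⊕36=75, a5⊕36=93, 99⊕36=af, 40⊕36=76.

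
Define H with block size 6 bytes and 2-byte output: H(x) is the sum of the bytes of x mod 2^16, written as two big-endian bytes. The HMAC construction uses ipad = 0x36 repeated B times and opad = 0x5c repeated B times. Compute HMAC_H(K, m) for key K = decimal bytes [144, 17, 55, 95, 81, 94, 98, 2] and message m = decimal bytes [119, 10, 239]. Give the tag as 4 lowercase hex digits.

02de

Key decimal bytes [144, 17, 55, 95, 81, 94, 98, 2] = 90 11 37 5f 51 5e 62 02 is 8 bytes > B = 6, so hash it first: H(key) = 02 4a, then zero-pad to 6 bytes: K' = 02 4a 00 00 00 00.
K' ⊕ ipad = 34 7c 36 36 36 36.  K' ⊕ opad = 5e 16 5c 5c 5c 5c.
Inner input = (K'⊕ipad) ∥ m = 34 7c 36 36 36 36 ∥ 77 0a ef.
Inner hash: sum = 52+124+54+54+54+54+119+10+239 = 760 → 02 f8.
Outer input = (K'⊕opad) ∥ inner = 5e 16 5c 5c 5c 5c ∥ 02 f8.
Outer hash (tag): sum = 94+22+92+92+92+92+2+248 = 734 → 02 de.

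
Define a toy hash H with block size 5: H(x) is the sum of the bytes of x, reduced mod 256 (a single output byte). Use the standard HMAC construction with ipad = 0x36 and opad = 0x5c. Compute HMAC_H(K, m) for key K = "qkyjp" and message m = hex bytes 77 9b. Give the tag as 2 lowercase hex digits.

92

Key "qkyjp" = 71 6b 79 6a 70 is exactly B = 5 bytes: K' = 71 6b 79 6a 70.
K' ⊕ ipad = 47 5d 4f 5c 46.  K' ⊕ opad = 2d 37 25 36 2c.
Inner input = (K'⊕ipad) ∥ m = 47 5d 4f 5c 46 ∥ 77 9b.
Inner hash: sum = 71+93+79+92+70+119+155 = 679; mod 256 = 167 → a7.
Outer input = (K'⊕opad) ∥ inner = 2d 37 25 36 2c ∥ a7.
Outer hash (tag): sum = 45+55+37+54+44+167 = 402; mod 256 = 146 → 92.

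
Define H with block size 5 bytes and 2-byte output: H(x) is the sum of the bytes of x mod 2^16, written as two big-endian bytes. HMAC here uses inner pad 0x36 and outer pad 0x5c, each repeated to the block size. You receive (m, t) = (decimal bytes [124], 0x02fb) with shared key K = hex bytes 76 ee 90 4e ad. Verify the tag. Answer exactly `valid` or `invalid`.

valid

Key hex bytes 76 ee 90 4e ad is exactly B = 5 bytes: K' = 76 ee 90 4e ad.
K' ⊕ ipad = 40 d8 a6 78 9b; K' ⊕ opad = 2a b2 cc 12 f1.
Inner hash: sum = 64+216+166+120+155+124 = 845 → 03 4d.
Outer hash (recomputed tag): sum = 42+178+204+18+241+3+77 = 763 → 02 fb.
Recomputed tag = 02fb; claimed = 02fb → match.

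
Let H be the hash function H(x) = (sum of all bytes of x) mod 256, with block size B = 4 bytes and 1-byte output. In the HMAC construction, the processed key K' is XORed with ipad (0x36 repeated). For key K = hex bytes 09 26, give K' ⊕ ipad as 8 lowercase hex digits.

Key hex bytes 09 26 is 2 bytes ≤ B = 4; zero-pad to 4 bytes: K' = 09 26 00 00.
XOR each byte with 0x36: 09⊕36=3f, 26⊕36=10, 00⊕36=36, 00⊕36=36.

3f103636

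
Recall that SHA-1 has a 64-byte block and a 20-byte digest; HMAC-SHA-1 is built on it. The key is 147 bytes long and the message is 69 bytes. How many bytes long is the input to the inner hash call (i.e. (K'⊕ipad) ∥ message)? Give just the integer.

Key is 147 > 64 bytes, so it is hashed to 20 bytes then zero-padded to 64: |K'| = 64.
Inner input = (K'⊕ipad) ∥ m → 64 + 69 = 133 bytes.

133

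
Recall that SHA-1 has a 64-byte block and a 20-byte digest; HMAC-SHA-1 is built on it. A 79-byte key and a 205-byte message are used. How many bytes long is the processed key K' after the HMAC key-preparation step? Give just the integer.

Key is 79 > 64 bytes, so it is hashed to 20 bytes then zero-padded to 64: |K'| = 64.

64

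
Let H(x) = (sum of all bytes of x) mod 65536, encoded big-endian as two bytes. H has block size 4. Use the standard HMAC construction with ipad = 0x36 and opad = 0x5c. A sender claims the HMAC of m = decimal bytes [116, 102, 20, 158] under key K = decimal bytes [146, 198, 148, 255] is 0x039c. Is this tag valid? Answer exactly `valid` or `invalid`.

Key decimal bytes [146, 198, 148, 255] = 92 c6 94 ff is exactly B = 4 bytes: K' = 92 c6 94 ff.
K' ⊕ ipad = a4 f0 a2 c9; K' ⊕ opad = ce 9a c8 a3.
Inner hash: sum = 164+240+162+201+116+102+20+158 = 1163 → 04 8b.
Outer hash (recomputed tag): sum = 206+154+200+163+4+139 = 866 → 03 62.
Recomputed tag = 0362; claimed = 039c → mismatch.

invalid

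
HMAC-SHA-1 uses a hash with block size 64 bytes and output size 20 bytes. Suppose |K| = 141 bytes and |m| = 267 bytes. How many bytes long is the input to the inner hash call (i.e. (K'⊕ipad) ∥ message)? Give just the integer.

Key is 141 > 64 bytes, so it is hashed to 20 bytes then zero-padded to 64: |K'| = 64.
Inner input = (K'⊕ipad) ∥ m → 64 + 267 = 331 bytes.

331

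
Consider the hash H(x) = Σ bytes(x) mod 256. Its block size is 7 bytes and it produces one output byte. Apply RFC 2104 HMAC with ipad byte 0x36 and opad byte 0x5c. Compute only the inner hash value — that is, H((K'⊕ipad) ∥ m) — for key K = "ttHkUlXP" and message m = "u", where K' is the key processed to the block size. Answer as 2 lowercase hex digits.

eb

Key "ttHkUlXP" = 74 74 48 6b 55 6c 58 50 is 8 bytes > B = 7, so hash it first: H(key) = 04, then zero-pad to 7 bytes: K' = 04 00 00 00 00 00 00.
K' ⊕ ipad = 32 36 36 36 36 36 36.
Inner input = 32 36 36 36 36 36 36 ∥ 75.
Inner hash: sum = 50+54+54+54+54+54+54+117 = 491; mod 256 = 235 → eb.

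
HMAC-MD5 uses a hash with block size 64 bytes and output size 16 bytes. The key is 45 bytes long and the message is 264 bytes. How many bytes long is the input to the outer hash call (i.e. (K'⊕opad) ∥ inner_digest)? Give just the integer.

80

Key is 45 ≤ 64 bytes, zero-padded: |K'| = 64.
Outer input = (K'⊕opad) ∥ H(inner) → 64 + 16 = 80 bytes.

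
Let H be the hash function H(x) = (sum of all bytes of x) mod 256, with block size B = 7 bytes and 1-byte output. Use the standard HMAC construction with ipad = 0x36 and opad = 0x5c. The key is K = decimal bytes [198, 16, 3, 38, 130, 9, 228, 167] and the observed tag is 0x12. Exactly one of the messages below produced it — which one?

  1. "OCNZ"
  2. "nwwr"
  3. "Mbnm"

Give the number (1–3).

1

Key decimal bytes [198, 16, 3, 38, 130, 9, 228, 167] = c6 10 03 26 82 09 e4 a7 is 8 bytes > B = 7, so hash it first: H(key) = 15, then zero-pad to 7 bytes: K' = 15 00 00 00 00 00 00.
K' ⊕ ipad = 23 36 36 36 36 36 36; K' ⊕ opad = 49 5c 5c 5c 5c 5c 5c.
m1: inner = H(23 36 36 36 36 36 36 4f 43 4e 5a) = a1; tag = H(49 5c 5c 5c 5c 5c 5c a1) = 12 ← matches
m2: inner = H(23 36 36 36 36 36 36 6e 77 77 72) = 35; tag = H(49 5c 5c 5c 5c 5c 5c 35) = a6
m3: inner = H(23 36 36 36 36 36 36 4d 62 6e 6d) = f1; tag = H(49 5c 5c 5c 5c 5c 5c f1) = 62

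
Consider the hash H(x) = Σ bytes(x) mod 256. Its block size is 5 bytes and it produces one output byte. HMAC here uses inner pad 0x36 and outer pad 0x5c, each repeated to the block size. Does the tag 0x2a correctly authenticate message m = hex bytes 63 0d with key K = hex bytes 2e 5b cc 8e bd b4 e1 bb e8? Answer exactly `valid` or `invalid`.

valid

Key hex bytes 2e 5b cc 8e bd b4 e1 bb e8 is 9 bytes > B = 5, so hash it first: H(key) = d8, then zero-pad to 5 bytes: K' = d8 00 00 00 00.
K' ⊕ ipad = ee 36 36 36 36; K' ⊕ opad = 84 5c 5c 5c 5c.
Inner hash: sum = 238+54+54+54+54+99+13 = 566; mod 256 = 54 → 36.
Outer hash (recomputed tag): sum = 132+92+92+92+92+54 = 554; mod 256 = 42 → 2a.
Recomputed tag = 2a; claimed = 2a → match.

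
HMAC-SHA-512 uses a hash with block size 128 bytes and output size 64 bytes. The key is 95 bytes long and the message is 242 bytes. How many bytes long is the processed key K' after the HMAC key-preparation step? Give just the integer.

128

Key is 95 ≤ 128 bytes, zero-padded: |K'| = 128.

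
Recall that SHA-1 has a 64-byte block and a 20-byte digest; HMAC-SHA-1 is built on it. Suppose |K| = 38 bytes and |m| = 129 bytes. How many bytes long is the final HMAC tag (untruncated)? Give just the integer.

20

The tag is one SHA-1 digest: 20 bytes.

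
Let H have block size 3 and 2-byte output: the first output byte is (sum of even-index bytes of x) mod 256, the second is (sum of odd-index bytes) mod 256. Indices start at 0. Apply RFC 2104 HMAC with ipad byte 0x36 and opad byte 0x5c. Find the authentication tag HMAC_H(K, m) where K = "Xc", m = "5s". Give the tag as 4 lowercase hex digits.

ea56

Key "Xc" = 58 63 is 2 bytes ≤ B = 3; zero-pad to 3 bytes: K' = 58 63 00.
K' ⊕ ipad = 6e 55 36.  K' ⊕ opad = 04 3f 5c.
Inner input = (K'⊕ipad) ∥ m = 6e 55 36 ∥ 35 73.
Inner hash: even-index sum = 279 mod 256 = 23; odd-index sum = 138 mod 256 = 138 → 17 8a.
Outer input = (K'⊕opad) ∥ inner = 04 3f 5c ∥ 17 8a.
Outer hash (tag): even-index sum = 234 mod 256 = 234; odd-index sum = 86 mod 256 = 86 → ea 56.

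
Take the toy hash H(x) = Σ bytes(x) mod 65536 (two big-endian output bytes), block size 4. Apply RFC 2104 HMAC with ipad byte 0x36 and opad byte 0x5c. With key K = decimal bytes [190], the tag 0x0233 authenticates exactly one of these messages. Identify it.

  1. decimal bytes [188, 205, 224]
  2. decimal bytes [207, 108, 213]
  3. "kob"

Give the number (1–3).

Key decimal bytes [190] = be is 1 byte ≤ B = 4; zero-pad to 4 bytes: K' = be 00 00 00.
K' ⊕ ipad = 88 36 36 36; K' ⊕ opad = e2 5c 5c 5c.
m1: inner = H(88 36 36 36 bc cd e0) = 03 93; tag = H(e2 5c 5c 5c 03 93) = 028c
m2: inner = H(88 36 36 36 cf 6c d5) = 03 3a; tag = H(e2 5c 5c 5c 03 3a) = 0233 ← matches
m3: inner = H(88 36 36 36 6b 6f 62) = 02 66; tag = H(e2 5c 5c 5c 02 66) = 025e

2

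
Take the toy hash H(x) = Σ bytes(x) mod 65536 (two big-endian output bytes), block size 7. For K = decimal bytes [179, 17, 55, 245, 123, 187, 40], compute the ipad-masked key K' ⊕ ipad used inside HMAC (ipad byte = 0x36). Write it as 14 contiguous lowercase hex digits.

852701c34d8d1e

Key decimal bytes [179, 17, 55, 245, 123, 187, 40] = b3 11 37 f5 7b bb 28 is exactly B = 7 bytes: K' = b3 11 37 f5 7b bb 28.
XOR each byte with 0x36: b3⊕36=85, 11⊕36=27, 37⊕36=01, f5⊕36=c3, 7b⊕36=4d, bb⊕36=8d, 28⊕36=1e.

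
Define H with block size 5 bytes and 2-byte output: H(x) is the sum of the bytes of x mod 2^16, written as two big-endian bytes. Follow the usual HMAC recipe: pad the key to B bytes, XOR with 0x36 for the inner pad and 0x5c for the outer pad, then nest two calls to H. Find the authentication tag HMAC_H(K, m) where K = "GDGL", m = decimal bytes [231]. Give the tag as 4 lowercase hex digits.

01a7

Key "GDGL" = 47 44 47 4c is 4 bytes ≤ B = 5; zero-pad to 5 bytes: K' = 47 44 47 4c 00.
K' ⊕ ipad = 71 72 71 7a 36.  K' ⊕ opad = 1b 18 1b 10 5c.
Inner input = (K'⊕ipad) ∥ m = 71 72 71 7a 36 ∥ e7.
Inner hash: sum = 113+114+113+122+54+231 = 747 → 02 eb.
Outer input = (K'⊕opad) ∥ inner = 1b 18 1b 10 5c ∥ 02 eb.
Outer hash (tag): sum = 27+24+27+16+92+2+235 = 423 → 01 a7.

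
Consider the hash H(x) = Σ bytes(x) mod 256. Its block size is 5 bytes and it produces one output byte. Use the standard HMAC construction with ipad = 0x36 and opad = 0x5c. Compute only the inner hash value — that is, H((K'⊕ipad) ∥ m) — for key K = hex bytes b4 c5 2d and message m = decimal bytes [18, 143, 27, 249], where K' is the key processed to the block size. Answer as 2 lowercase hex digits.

b1

Key hex bytes b4 c5 2d is 3 bytes ≤ B = 5; zero-pad to 5 bytes: K' = b4 c5 2d 00 00.
K' ⊕ ipad = 82 f3 1b 36 36.
Inner input = 82 f3 1b 36 36 ∥ 12 8f 1b f9.
Inner hash: sum = 130+243+27+54+54+18+143+27+249 = 945; mod 256 = 177 → b1.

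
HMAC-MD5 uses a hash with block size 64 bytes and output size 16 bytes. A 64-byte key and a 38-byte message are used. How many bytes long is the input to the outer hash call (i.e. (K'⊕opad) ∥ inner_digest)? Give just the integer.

80

Key is 64 ≤ 64 bytes, zero-padded: |K'| = 64.
Outer input = (K'⊕opad) ∥ H(inner) → 64 + 16 = 80 bytes.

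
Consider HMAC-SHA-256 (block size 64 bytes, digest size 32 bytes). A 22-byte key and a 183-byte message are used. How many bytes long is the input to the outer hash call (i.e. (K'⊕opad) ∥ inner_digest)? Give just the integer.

Key is 22 ≤ 64 bytes, zero-padded: |K'| = 64.
Outer input = (K'⊕opad) ∥ H(inner) → 64 + 32 = 96 bytes.

96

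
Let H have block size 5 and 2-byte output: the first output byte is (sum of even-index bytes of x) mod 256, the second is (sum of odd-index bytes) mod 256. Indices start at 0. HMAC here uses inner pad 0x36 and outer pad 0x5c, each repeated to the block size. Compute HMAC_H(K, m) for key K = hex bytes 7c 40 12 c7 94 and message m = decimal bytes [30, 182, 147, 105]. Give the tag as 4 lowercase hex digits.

Key hex bytes 7c 40 12 c7 94 is exactly B = 5 bytes: K' = 7c 40 12 c7 94.
K' ⊕ ipad = 4a 76 24 f1 a2.  K' ⊕ opad = 20 1c 4e 9b c8.
Inner input = (K'⊕ipad) ∥ m = 4a 76 24 f1 a2 ∥ 1e b6 93 69.
Inner hash: even-index sum = 559 mod 256 = 47; odd-index sum = 536 mod 256 = 24 → 2f 18.
Outer input = (K'⊕opad) ∥ inner = 20 1c 4e 9b c8 ∥ 2f 18.
Outer hash (tag): even-index sum = 334 mod 256 = 78; odd-index sum = 230 mod 256 = 230 → 4e e6.

4ee6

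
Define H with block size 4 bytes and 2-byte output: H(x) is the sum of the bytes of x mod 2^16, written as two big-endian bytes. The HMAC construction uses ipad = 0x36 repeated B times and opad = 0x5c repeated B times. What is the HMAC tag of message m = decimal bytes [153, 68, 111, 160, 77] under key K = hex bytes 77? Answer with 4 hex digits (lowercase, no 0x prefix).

015e

Key hex bytes 77 is 1 byte ≤ B = 4; zero-pad to 4 bytes: K' = 77 00 00 00.
K' ⊕ ipad = 41 36 36 36.  K' ⊕ opad = 2b 5c 5c 5c.
Inner input = (K'⊕ipad) ∥ m = 41 36 36 36 ∥ 99 44 6f a0 4d.
Inner hash: sum = 65+54+54+54+153+68+111+160+77 = 796 → 03 1c.
Outer input = (K'⊕opad) ∥ inner = 2b 5c 5c 5c ∥ 03 1c.
Outer hash (tag): sum = 43+92+92+92+3+28 = 350 → 01 5e.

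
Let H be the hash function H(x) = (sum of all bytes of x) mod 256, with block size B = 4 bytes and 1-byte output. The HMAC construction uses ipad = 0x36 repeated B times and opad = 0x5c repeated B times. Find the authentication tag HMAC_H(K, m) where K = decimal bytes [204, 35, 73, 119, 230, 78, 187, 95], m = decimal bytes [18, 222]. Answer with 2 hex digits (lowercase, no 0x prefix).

12

Key decimal bytes [204, 35, 73, 119, 230, 78, 187, 95] = cc 23 49 77 e6 4e bb 5f is 8 bytes > B = 4, so hash it first: H(key) = fd, then zero-pad to 4 bytes: K' = fd 00 00 00.
K' ⊕ ipad = cb 36 36 36.  K' ⊕ opad = a1 5c 5c 5c.
Inner input = (K'⊕ipad) ∥ m = cb 36 36 36 ∥ 12 de.
Inner hash: sum = 203+54+54+54+18+222 = 605; mod 256 = 93 → 5d.
Outer input = (K'⊕opad) ∥ inner = a1 5c 5c 5c ∥ 5d.
Outer hash (tag): sum = 161+92+92+92+93 = 530; mod 256 = 18 → 12.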